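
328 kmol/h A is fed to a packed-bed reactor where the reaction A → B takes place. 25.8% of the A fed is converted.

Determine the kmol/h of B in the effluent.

84.6 kmol/h

A reacted = 0.258 × 328 = 84.62 kmol/h; ν_A = −1, so ξ = 84.62/1 = 84.62 kmol/h.
Outlet amounts (n = n₀ + ν ξ):
  A: 328 − 1(84.62) = 243.4
  B: 0 + 1(84.62) = 84.62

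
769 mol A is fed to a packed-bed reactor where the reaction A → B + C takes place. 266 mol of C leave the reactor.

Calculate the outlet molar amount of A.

503 mol

For C: n = n₀ + 1ξ → 266 = 0 + 1ξ, giving ξ = 266 mol.
Outlet amounts (n = n₀ + ν ξ):
  A: 769 − 1(266) = 503
  B: 0 + 1(266) = 266
  C: 0 + 1(266) = 266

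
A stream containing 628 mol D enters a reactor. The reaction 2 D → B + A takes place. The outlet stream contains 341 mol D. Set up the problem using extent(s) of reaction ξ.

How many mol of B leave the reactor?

144 mol

For D: n = n₀ − 2ξ → 341 = 628 − 2ξ, giving ξ = 143.5 mol.
Outlet amounts (n = n₀ + ν ξ):
  D: 628 − 2(143.5) = 341
  B: 0 + 1(143.5) = 143.5
  A: 0 + 1(143.5) = 143.5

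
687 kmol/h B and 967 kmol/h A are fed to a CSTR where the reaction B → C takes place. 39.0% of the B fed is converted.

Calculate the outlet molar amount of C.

268 kmol/h

B reacted = 0.39 × 687 = 267.9 kmol/h; ν_B = −1, so ξ = 267.9/1 = 267.9 kmol/h.
Outlet amounts (n = n₀ + ν ξ):
  B: 687 − 1(267.9) = 419.1
  C: 0 + 1(267.9) = 267.9
  A: 967 (inert)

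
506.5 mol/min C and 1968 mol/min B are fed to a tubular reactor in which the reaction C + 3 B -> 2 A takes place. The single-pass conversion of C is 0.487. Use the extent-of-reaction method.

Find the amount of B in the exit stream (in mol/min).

1230 mol/min

C reacted = 0.487 × 506.5 = 246.7 mol/min; ν_C = −1, so ξ = 246.7/1 = 246.7 mol/min.
Outlet amounts (n = n₀ + ν ξ):
  C: 506.5 − 1(246.7) = 259.8
  B: 1968 − 3(246.7) = 1228
  A: 0 + 2(246.7) = 493.3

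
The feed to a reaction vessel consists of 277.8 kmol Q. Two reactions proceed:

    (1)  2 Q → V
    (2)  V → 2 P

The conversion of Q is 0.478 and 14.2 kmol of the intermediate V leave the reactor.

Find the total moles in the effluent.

Conversion of Q: Q consumed = 2ξ₁ = 0.478 × 277.8 → ξ₁ = 66.39 kmol.
V balance: n_V = 0 + 1ξ₁ − 1ξ₂ = 14.2 → ξ₂ = (1·66.39 − 14.2)/1 = 52.19 kmol.
Outlet amounts (n = n₀ + Σ ν·ξ):
  Q: 277.8 − 2(66.39) = 145
  V: 0 + 1(66.39) − 1(52.19) = 14.2
  P: 0 + 2(52.19) = 104.4
Total out = 145 + 14.2 + 104.4 = 263.6 kmol.

264 kmol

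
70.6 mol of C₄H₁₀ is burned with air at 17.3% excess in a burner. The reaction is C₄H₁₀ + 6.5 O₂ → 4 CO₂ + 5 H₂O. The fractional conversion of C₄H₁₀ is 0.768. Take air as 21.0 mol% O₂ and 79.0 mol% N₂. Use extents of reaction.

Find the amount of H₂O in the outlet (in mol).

Stoichiometric O₂ = 6.5 × 70.6 = 458.9 mol; O₂ fed = 458.9 × 1.173 = 538.3 mol.
N₂ fed = 538.3 × 79/21 = 2025 mol.
Fuel reacted = 0.768 × 70.6 → ξ = 54.22 mol.
Outlet (n = n₀ + ν ξ):
  C₄H₁₀: 70.6 − 1(54.22) = 16.38
  O₂: 538.3 − 6.5(54.22) = 185.9
  N₂: 2025 (inert)
  CO₂: 0 + 4(54.22) = 216.9
  H₂O: 0 + 5(54.22) = 271.1

271 mol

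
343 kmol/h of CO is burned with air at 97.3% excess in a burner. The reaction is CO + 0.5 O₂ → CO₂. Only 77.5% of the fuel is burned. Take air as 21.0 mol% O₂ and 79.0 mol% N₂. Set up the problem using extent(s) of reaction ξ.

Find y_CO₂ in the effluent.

Stoichiometric O₂ = 0.5 × 343 = 171.5 kmol/h; O₂ fed = 171.5 × 1.973 = 338.4 kmol/h.
N₂ fed = 338.4 × 79/21 = 1273 kmol/h.
Fuel reacted = 0.775 × 343 → ξ = 265.8 kmol/h.
Outlet (n = n₀ + ν ξ):
  CO: 343 − 1(265.8) = 77.18
  O₂: 338.4 − 0.5(265.8) = 205.5
  N₂: 1273 (inert)
  CO₂: 0 + 1(265.8) = 265.8
Total out = 1821 kmol/h; y_CO₂ = 265.8 / 1821 = 0.1459.

0.146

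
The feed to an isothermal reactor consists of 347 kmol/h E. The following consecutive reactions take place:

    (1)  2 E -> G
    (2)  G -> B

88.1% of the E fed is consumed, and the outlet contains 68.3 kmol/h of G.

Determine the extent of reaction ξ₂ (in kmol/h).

ξ₂ = 84.6 kmol/h

Conversion of E: E consumed = 2ξ₁ = 0.881 × 347 → ξ₁ = 152.9 kmol/h.
G balance: n_G = 0 + 1ξ₁ − 1ξ₂ = 68.3 → ξ₂ = (1·152.9 − 68.3)/1 = 84.55 kmol/h.
Outlet amounts (n = n₀ + Σ ν·ξ):
  E: 347 − 2(152.9) = 41.29
  G: 0 + 1(152.9) − 1(84.55) = 68.3
  B: 0 + 1(84.55) = 84.55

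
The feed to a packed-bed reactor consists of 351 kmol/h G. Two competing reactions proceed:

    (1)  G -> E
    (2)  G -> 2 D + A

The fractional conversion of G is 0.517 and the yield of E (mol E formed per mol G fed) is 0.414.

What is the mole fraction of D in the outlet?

Yield of E: 1ξ₁ / 351 = 0.414 → ξ₁ = 145.3 kmol/h.
Conversion of G: 1ξ₁ + 1ξ₂ = 0.517 × 351 = 181.5 → ξ₂ = 36.15 kmol/h.
Outlet amounts (n = n₀ + Σ ν·ξ):
  G: 351 − 1(145.3) − 1(36.15) = 169.5
  E: 0 + 1(145.3) = 145.3
  D: 0 + 2(36.15) = 72.31
  A: 0 + 1(36.15) = 36.15
Total out = 423.3 kmol/h; y_D = 72.31 / 423.3 = 0.1708.

0.171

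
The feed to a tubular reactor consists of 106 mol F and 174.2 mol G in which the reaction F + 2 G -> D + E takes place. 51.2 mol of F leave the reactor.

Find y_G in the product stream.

0.287

For F: n = n₀ − 1ξ → 51.2 = 106 − 1ξ, giving ξ = 54.8 mol.
Outlet amounts (n = n₀ + ν ξ):
  F: 106 − 1(54.8) = 51.2
  G: 174.2 − 2(54.8) = 64.6
  D: 0 + 1(54.8) = 54.8
  E: 0 + 1(54.8) = 54.8
Total out = 225.4 mol; y_G = 64.6 / 225.4 = 0.2866.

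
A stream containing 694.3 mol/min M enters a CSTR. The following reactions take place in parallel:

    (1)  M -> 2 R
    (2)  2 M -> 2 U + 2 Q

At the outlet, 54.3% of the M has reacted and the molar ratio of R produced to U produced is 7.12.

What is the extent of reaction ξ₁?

ξ₁ = 294 mol/min

Conversion of M: M consumed = 0.543 × 694.3 = 377 mol/min = 1ξ₁ + 2ξ₂.
Selectivity: 2ξ₁ / (2ξ₂) = 7.12 → ξ₁ = 7.12 ξ₂.
Substitute: (1·7.12 + 2) ξ₂ = 377 → ξ₂ = 41.34 mol/min, ξ₁ = 294.3 mol/min.
Outlet amounts (n = n₀ + Σ ν·ξ):
  M: 694.3 − 1(294.3) − 2(41.34) = 317.3
  R: 0 + 2(294.3) = 588.7
  U: 0 + 2(41.34) = 82.68
  Q: 0 + 2(41.34) = 82.68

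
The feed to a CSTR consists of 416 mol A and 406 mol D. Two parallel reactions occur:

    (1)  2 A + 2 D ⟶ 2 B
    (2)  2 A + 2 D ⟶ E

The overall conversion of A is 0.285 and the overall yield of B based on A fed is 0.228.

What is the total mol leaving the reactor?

692 mol

Yield of B: 2ξ₁ / 416 = 0.228 → ξ₁ = 47.42 mol.
Conversion of A: 2ξ₁ + 2ξ₂ = 0.285 × 416 = 118.6 → ξ₂ = 11.86 mol.
Outlet amounts (n = n₀ + Σ ν·ξ):
  A: 416 − 2(47.42) − 2(11.86) = 297.4
  D: 406 − 2(47.42) − 2(11.86) = 287.4
  B: 0 + 2(47.42) = 94.85
  E: 0 + 1(11.86) = 11.86
Total out = 297.4 + 287.4 + 94.85 + 11.86 = 691.6 mol.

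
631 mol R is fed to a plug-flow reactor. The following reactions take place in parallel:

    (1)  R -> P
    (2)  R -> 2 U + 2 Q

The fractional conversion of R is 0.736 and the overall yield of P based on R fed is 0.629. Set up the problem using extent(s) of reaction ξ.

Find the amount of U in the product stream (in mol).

Yield of P: 1ξ₁ / 631 = 0.629 → ξ₁ = 396.9 mol.
Conversion of R: 1ξ₁ + 1ξ₂ = 0.736 × 631 = 464.4 → ξ₂ = 67.52 mol.
Outlet amounts (n = n₀ + Σ ν·ξ):
  R: 631 − 1(396.9) − 1(67.52) = 166.6
  P: 0 + 1(396.9) = 396.9
  U: 0 + 2(67.52) = 135
  Q: 0 + 2(67.52) = 135

135 mol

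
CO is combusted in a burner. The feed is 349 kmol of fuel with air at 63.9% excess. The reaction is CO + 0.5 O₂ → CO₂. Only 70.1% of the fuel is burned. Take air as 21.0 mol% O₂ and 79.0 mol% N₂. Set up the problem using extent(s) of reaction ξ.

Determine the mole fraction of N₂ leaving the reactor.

Stoichiometric O₂ = 0.5 × 349 = 174.5 kmol; O₂ fed = 174.5 × 1.639 = 286 kmol.
N₂ fed = 286 × 79/21 = 1076 kmol.
Fuel reacted = 0.701 × 349 → ξ = 244.6 kmol.
Outlet (n = n₀ + ν ξ):
  CO: 349 − 1(244.6) = 104.4
  O₂: 286 − 0.5(244.6) = 163.7
  N₂: 1076 (inert)
  CO₂: 0 + 1(244.6) = 244.6
Total out = 1589 kmol; y_N₂ = 1076 / 1589 = 0.6773.

0.677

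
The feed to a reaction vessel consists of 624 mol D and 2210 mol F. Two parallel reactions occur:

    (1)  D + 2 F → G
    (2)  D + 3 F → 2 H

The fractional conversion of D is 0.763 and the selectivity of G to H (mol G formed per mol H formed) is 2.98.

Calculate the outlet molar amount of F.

1190 mol

Conversion of D: D consumed = 0.763 × 624 = 476.1 mol = 1ξ₁ + 1ξ₂.
Selectivity: 1ξ₁ / (2ξ₂) = 2.98 → ξ₁ = 5.96 ξ₂.
Substitute: (1·5.96 + 1) ξ₂ = 476.1 → ξ₂ = 68.41 mol, ξ₁ = 407.7 mol.
Outlet amounts (n = n₀ + Σ ν·ξ):
  D: 624 − 1(407.7) − 1(68.41) = 147.9
  F: 2210 − 2(407.7) − 3(68.41) = 1189
  G: 0 + 1(407.7) = 407.7
  H: 0 + 2(68.41) = 136.8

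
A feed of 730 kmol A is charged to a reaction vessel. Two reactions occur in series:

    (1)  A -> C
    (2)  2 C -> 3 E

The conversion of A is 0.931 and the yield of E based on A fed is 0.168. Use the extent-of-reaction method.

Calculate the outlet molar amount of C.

598 kmol

Conversion of A: A consumed = 1ξ₁ = 0.931 × 730 → ξ₁ = 679.6 kmol.
Yield of E: 3ξ₂ / 730 = 0.168 → ξ₂ = 40.88 kmol.
Outlet amounts (n = n₀ + Σ ν·ξ):
  A: 730 − 1(679.6) = 50.37
  C: 0 + 1(679.6) − 2(40.88) = 597.9
  E: 0 + 3(40.88) = 122.6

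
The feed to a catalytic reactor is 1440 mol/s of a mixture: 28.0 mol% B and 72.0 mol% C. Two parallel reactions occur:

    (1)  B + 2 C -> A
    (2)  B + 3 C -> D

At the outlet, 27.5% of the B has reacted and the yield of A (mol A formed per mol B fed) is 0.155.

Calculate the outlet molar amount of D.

48.4 mol/s

Yield of A: 1ξ₁ / 403.2 = 0.155 → ξ₁ = 62.5 mol/s.
Conversion of B: 1ξ₁ + 1ξ₂ = 0.275 × 403.2 = 110.9 → ξ₂ = 48.38 mol/s.
Outlet amounts (n = n₀ + Σ ν·ξ):
  B: 403.2 − 1(62.5) − 1(48.38) = 292.3
  C: 1037 − 2(62.5) − 3(48.38) = 766.7
  A: 0 + 1(62.5) = 62.5
  D: 0 + 1(48.38) = 48.38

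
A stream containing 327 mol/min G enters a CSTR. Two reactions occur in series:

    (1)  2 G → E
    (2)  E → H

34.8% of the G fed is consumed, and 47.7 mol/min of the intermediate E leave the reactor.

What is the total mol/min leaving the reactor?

Conversion of G: G consumed = 2ξ₁ = 0.348 × 327 → ξ₁ = 56.9 mol/min.
E balance: n_E = 0 + 1ξ₁ − 1ξ₂ = 47.7 → ξ₂ = (1·56.9 − 47.7)/1 = 9.198 mol/min.
Outlet amounts (n = n₀ + Σ ν·ξ):
  G: 327 − 2(56.9) = 213.2
  E: 0 + 1(56.9) − 1(9.198) = 47.7
  H: 0 + 1(9.198) = 9.198
Total out = 213.2 + 47.7 + 9.198 = 270.1 mol/min.

270 mol/min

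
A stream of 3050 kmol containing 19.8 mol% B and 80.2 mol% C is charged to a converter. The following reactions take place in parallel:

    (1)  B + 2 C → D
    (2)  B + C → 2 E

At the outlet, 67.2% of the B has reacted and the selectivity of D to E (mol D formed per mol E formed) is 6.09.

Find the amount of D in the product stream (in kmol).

Conversion of B: B consumed = 0.672 × 603.9 = 405.8 kmol = 1ξ₁ + 1ξ₂.
Selectivity: 1ξ₁ / (2ξ₂) = 6.09 → ξ₁ = 12.18 ξ₂.
Substitute: (1·12.18 + 1) ξ₂ = 405.8 → ξ₂ = 30.79 kmol, ξ₁ = 375 kmol.
Outlet amounts (n = n₀ + Σ ν·ξ):
  B: 603.9 − 1(375) − 1(30.79) = 198.1
  C: 2446 − 2(375) − 1(30.79) = 1665
  D: 0 + 1(375) = 375
  E: 0 + 2(30.79) = 61.58

375 kmol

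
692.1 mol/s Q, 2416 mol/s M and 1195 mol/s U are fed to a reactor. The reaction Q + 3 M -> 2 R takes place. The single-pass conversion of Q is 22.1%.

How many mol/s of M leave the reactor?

1960 mol/s

Q reacted = 0.221 × 692.1 = 153 mol/s; ν_Q = −1, so ξ = 153/1 = 153 mol/s.
Outlet amounts (n = n₀ + ν ξ):
  Q: 692.1 − 1(153) = 539.1
  M: 2416 − 3(153) = 1957
  R: 0 + 2(153) = 305.9
  U: 1195 (inert)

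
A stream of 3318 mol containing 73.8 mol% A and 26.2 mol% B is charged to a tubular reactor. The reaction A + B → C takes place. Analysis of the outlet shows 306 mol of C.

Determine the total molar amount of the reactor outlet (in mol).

For C: n = n₀ + 1ξ → 306 = 0 + 1ξ, giving ξ = 306 mol.
Outlet amounts (n = n₀ + ν ξ):
  A: 2449 − 1(306) = 2143
  B: 869.3 − 1(306) = 563.3
  C: 0 + 1(306) = 306
Total out = 2143 + 563.3 + 306 = 3012 mol.

3010 mol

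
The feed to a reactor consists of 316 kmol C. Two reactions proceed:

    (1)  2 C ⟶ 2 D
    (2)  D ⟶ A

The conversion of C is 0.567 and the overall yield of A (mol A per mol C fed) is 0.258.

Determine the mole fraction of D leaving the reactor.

0.309

Conversion of C: C consumed = 2ξ₁ = 0.567 × 316 → ξ₁ = 89.59 kmol.
Yield of A: 1ξ₂ / 316 = 0.258 → ξ₂ = 81.53 kmol.
Outlet amounts (n = n₀ + Σ ν·ξ):
  C: 316 − 2(89.59) = 136.8
  D: 0 + 2(89.59) − 1(81.53) = 97.64
  A: 0 + 1(81.53) = 81.53
Total out = 316 kmol; y_D = 97.64 / 316 = 0.309.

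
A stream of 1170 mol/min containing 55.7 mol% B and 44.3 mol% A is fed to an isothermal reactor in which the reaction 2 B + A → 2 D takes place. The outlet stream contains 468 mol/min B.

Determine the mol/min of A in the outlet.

426 mol/min

For B: n = n₀ − 2ξ → 468 = 651.7 − 2ξ, giving ξ = 91.85 mol/min.
Outlet amounts (n = n₀ + ν ξ):
  B: 651.7 − 2(91.85) = 468
  A: 518.3 − 1(91.85) = 426.5
  D: 0 + 2(91.85) = 183.7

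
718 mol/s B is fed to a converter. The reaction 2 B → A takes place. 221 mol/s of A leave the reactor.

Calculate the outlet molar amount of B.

276 mol/s

For A: n = n₀ + 1ξ → 221 = 0 + 1ξ, giving ξ = 221 mol/s.
Outlet amounts (n = n₀ + ν ξ):
  B: 718 − 2(221) = 276
  A: 0 + 1(221) = 221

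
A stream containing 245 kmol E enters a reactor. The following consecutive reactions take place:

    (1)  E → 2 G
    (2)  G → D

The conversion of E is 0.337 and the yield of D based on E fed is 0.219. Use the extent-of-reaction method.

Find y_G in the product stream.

Conversion of E: E consumed = 1ξ₁ = 0.337 × 245 → ξ₁ = 82.57 kmol.
Yield of D: 1ξ₂ / 245 = 0.219 → ξ₂ = 53.66 kmol.
Outlet amounts (n = n₀ + Σ ν·ξ):
  E: 245 − 1(82.57) = 162.4
  G: 0 + 2(82.57) − 1(53.66) = 111.5
  D: 0 + 1(53.66) = 53.66
Total out = 327.6 kmol; y_G = 111.5 / 327.6 = 0.3403.

0.34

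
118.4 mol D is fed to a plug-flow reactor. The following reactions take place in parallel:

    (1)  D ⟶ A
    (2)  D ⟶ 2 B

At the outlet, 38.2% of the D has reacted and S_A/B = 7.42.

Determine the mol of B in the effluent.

Conversion of D: D consumed = 0.382 × 118.4 = 45.23 mol = 1ξ₁ + 1ξ₂.
Selectivity: 1ξ₁ / (2ξ₂) = 7.42 → ξ₁ = 14.84 ξ₂.
Substitute: (1·14.84 + 1) ξ₂ = 45.23 → ξ₂ = 2.855 mol, ξ₁ = 42.37 mol.
Outlet amounts (n = n₀ + Σ ν·ξ):
  D: 118.4 − 1(42.37) − 1(2.855) = 73.17
  A: 0 + 1(42.37) = 42.37
  B: 0 + 2(2.855) = 5.711

5.71 mol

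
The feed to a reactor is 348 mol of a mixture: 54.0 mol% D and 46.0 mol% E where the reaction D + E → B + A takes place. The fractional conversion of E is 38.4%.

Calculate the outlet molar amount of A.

E reacted = 0.384 × 160.1 = 61.47 mol; ν_E = −1, so ξ = 61.47/1 = 61.47 mol.
Outlet amounts (n = n₀ + ν ξ):
  D: 187.9 − 1(61.47) = 126.4
  E: 160.1 − 1(61.47) = 98.61
  B: 0 + 1(61.47) = 61.47
  A: 0 + 1(61.47) = 61.47

61.5 mol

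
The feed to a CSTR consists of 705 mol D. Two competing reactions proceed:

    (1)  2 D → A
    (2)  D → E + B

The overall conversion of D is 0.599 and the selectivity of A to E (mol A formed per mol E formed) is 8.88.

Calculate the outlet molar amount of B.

Conversion of D: D consumed = 0.599 × 705 = 422.3 mol = 2ξ₁ + 1ξ₂.
Selectivity: 1ξ₁ / (1ξ₂) = 8.88 → ξ₁ = 8.88 ξ₂.
Substitute: (2·8.88 + 1) ξ₂ = 422.3 → ξ₂ = 22.51 mol, ξ₁ = 199.9 mol.
Outlet amounts (n = n₀ + Σ ν·ξ):
  D: 705 − 2(199.9) − 1(22.51) = 282.7
  A: 0 + 1(199.9) = 199.9
  E: 0 + 1(22.51) = 22.51
  B: 0 + 1(22.51) = 22.51

22.5 mol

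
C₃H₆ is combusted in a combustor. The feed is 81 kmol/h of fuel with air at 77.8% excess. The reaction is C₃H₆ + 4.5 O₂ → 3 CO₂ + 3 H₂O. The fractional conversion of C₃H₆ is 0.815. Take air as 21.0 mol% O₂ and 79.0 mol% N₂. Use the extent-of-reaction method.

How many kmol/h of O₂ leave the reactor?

351 kmol/h

Stoichiometric O₂ = 4.5 × 81 = 364.5 kmol/h; O₂ fed = 364.5 × 1.778 = 648.1 kmol/h.
N₂ fed = 648.1 × 79/21 = 2438 kmol/h.
Fuel reacted = 0.815 × 81 → ξ = 66.02 kmol/h.
Outlet (n = n₀ + ν ξ):
  C₃H₆: 81 − 1(66.02) = 14.98
  O₂: 648.1 − 4.5(66.02) = 351
  N₂: 2438 (inert)
  CO₂: 0 + 3(66.02) = 198
  H₂O: 0 + 3(66.02) = 198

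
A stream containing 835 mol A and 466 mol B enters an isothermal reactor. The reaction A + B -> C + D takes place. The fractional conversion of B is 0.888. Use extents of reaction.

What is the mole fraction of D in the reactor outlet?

B reacted = 0.888 × 466 = 413.8 mol; ν_B = −1, so ξ = 413.8/1 = 413.8 mol.
Outlet amounts (n = n₀ + ν ξ):
  A: 835 − 1(413.8) = 421.2
  B: 466 − 1(413.8) = 52.19
  C: 0 + 1(413.8) = 413.8
  D: 0 + 1(413.8) = 413.8
Total out = 1301 mol; y_D = 413.8 / 1301 = 0.3181.

0.318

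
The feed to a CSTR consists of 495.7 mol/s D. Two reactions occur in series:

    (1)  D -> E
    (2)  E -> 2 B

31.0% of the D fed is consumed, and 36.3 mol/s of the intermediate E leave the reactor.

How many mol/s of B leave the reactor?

Conversion of D: D consumed = 1ξ₁ = 0.31 × 495.7 → ξ₁ = 153.7 mol/s.
E balance: n_E = 0 + 1ξ₁ − 1ξ₂ = 36.3 → ξ₂ = (1·153.7 − 36.3)/1 = 117.4 mol/s.
Outlet amounts (n = n₀ + Σ ν·ξ):
  D: 495.7 − 1(153.7) = 342
  E: 0 + 1(153.7) − 1(117.4) = 36.3
  B: 0 + 2(117.4) = 234.7

235 mol/s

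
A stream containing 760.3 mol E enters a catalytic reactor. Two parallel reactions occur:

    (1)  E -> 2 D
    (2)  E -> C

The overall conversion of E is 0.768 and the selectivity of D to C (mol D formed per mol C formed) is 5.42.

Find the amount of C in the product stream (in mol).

Conversion of E: E consumed = 0.768 × 760.3 = 583.9 mol = 1ξ₁ + 1ξ₂.
Selectivity: 2ξ₁ / (1ξ₂) = 5.42 → ξ₁ = 2.71 ξ₂.
Substitute: (1·2.71 + 1) ξ₂ = 583.9 → ξ₂ = 157.4 mol, ξ₁ = 426.5 mol.
Outlet amounts (n = n₀ + Σ ν·ξ):
  E: 760.3 − 1(426.5) − 1(157.4) = 176.4
  D: 0 + 2(426.5) = 853
  C: 0 + 1(157.4) = 157.4

157 mol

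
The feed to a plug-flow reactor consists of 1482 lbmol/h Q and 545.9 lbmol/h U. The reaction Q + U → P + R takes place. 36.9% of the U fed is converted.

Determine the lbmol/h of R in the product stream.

U reacted = 0.369 × 545.9 = 201.4 lbmol/h; ν_U = −1, so ξ = 201.4/1 = 201.4 lbmol/h.
Outlet amounts (n = n₀ + ν ξ):
  Q: 1482 − 1(201.4) = 1281
  U: 545.9 − 1(201.4) = 344.5
  P: 0 + 1(201.4) = 201.4
  R: 0 + 1(201.4) = 201.4

201 lbmol/h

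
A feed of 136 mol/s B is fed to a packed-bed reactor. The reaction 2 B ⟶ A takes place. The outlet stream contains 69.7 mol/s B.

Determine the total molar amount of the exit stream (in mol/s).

103 mol/s

For B: n = n₀ − 2ξ → 69.7 = 136 − 2ξ, giving ξ = 33.15 mol/s.
Outlet amounts (n = n₀ + ν ξ):
  B: 136 − 2(33.15) = 69.7
  A: 0 + 1(33.15) = 33.15
Total out = 69.7 + 33.15 = 102.8 mol/s.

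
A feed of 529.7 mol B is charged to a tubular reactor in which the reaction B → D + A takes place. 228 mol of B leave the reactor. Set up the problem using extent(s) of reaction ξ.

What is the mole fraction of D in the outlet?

For B: n = n₀ − 1ξ → 228 = 529.7 − 1ξ, giving ξ = 301.7 mol.
Outlet amounts (n = n₀ + ν ξ):
  B: 529.7 − 1(301.7) = 228
  D: 0 + 1(301.7) = 301.7
  A: 0 + 1(301.7) = 301.7
Total out = 831.4 mol; y_D = 301.7 / 831.4 = 0.3629.

0.363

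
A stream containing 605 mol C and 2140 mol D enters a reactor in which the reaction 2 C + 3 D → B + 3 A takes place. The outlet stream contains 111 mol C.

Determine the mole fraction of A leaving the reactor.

For C: n = n₀ − 2ξ → 111 = 605 − 2ξ, giving ξ = 247 mol.
Outlet amounts (n = n₀ + ν ξ):
  C: 605 − 2(247) = 111
  D: 2140 − 3(247) = 1399
  B: 0 + 1(247) = 247
  A: 0 + 3(247) = 741
Total out = 2498 mol; y_A = 741 / 2498 = 0.2966.

0.297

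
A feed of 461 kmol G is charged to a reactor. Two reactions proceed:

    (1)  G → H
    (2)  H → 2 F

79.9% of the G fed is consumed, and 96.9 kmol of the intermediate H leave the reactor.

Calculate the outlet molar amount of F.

543 kmol

Conversion of G: G consumed = 1ξ₁ = 0.799 × 461 → ξ₁ = 368.3 kmol.
H balance: n_H = 0 + 1ξ₁ − 1ξ₂ = 96.9 → ξ₂ = (1·368.3 − 96.9)/1 = 271.4 kmol.
Outlet amounts (n = n₀ + Σ ν·ξ):
  G: 461 − 1(368.3) = 92.66
  H: 0 + 1(368.3) − 1(271.4) = 96.9
  F: 0 + 2(271.4) = 542.9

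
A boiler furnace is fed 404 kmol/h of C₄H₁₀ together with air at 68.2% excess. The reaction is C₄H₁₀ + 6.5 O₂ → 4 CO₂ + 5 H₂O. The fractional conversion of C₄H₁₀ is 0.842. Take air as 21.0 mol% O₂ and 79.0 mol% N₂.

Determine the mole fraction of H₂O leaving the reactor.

0.0775

Stoichiometric O₂ = 6.5 × 404 = 2626 kmol/h; O₂ fed = 2626 × 1.682 = 4417 kmol/h.
N₂ fed = 4417 × 79/21 = 16620 kmol/h.
Fuel reacted = 0.842 × 404 → ξ = 340.2 kmol/h.
Outlet (n = n₀ + ν ξ):
  C₄H₁₀: 404 − 1(340.2) = 63.83
  O₂: 4417 − 6.5(340.2) = 2206
  N₂: 16620 (inert)
  CO₂: 0 + 4(340.2) = 1361
  H₂O: 0 + 5(340.2) = 1701
Total out = 21950 kmol/h; y_H₂O = 1701 / 21950 = 0.0775.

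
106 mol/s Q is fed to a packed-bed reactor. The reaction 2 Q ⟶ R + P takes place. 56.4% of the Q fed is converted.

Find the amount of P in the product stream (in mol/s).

29.9 mol/s

Q reacted = 0.564 × 106 = 59.78 mol/s; ν_Q = −2, so ξ = 59.78/2 = 29.89 mol/s.
Outlet amounts (n = n₀ + ν ξ):
  Q: 106 − 2(29.89) = 46.22
  R: 0 + 1(29.89) = 29.89
  P: 0 + 1(29.89) = 29.89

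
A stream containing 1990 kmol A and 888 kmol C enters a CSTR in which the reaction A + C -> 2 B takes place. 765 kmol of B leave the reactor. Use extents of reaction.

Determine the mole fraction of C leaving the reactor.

0.176

For B: n = n₀ + 2ξ → 765 = 0 + 2ξ, giving ξ = 382.5 kmol.
Outlet amounts (n = n₀ + ν ξ):
  A: 1990 − 1(382.5) = 1608
  C: 888 − 1(382.5) = 505.5
  B: 0 + 2(382.5) = 765
Total out = 2878 kmol; y_C = 505.5 / 2878 = 0.1756.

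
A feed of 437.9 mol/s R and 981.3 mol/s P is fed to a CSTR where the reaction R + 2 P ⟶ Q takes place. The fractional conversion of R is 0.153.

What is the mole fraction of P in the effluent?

R reacted = 0.153 × 437.9 = 67 mol/s; ν_R = −1, so ξ = 67/1 = 67 mol/s.
Outlet amounts (n = n₀ + ν ξ):
  R: 437.9 − 1(67) = 370.9
  P: 981.3 − 2(67) = 847.3
  Q: 0 + 1(67) = 67
Total out = 1285 mol/s; y_P = 847.3 / 1285 = 0.6593.

0.659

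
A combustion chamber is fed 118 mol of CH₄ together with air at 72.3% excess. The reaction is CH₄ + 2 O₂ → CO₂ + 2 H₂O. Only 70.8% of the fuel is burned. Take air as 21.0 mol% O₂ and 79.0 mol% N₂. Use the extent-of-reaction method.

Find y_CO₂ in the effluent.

0.0407

Stoichiometric O₂ = 2 × 118 = 236 mol; O₂ fed = 236 × 1.723 = 406.6 mol.
N₂ fed = 406.6 × 79/21 = 1530 mol.
Fuel reacted = 0.708 × 118 → ξ = 83.54 mol.
Outlet (n = n₀ + ν ξ):
  CH₄: 118 − 1(83.54) = 34.46
  O₂: 406.6 − 2(83.54) = 239.5
  N₂: 1530 (inert)
  CO₂: 0 + 1(83.54) = 83.54
  H₂O: 0 + 2(83.54) = 167.1
Total out = 2054 mol; y_CO₂ = 83.54 / 2054 = 0.04067.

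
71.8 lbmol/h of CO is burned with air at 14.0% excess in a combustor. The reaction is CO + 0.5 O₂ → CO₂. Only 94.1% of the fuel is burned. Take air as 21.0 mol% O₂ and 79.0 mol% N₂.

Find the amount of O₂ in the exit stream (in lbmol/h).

Stoichiometric O₂ = 0.5 × 71.8 = 35.9 lbmol/h; O₂ fed = 35.9 × 1.140 = 40.93 lbmol/h.
N₂ fed = 40.93 × 79/21 = 154 lbmol/h.
Fuel reacted = 0.941 × 71.8 → ξ = 67.56 lbmol/h.
Outlet (n = n₀ + ν ξ):
  CO: 71.8 − 1(67.56) = 4.236
  O₂: 40.93 − 0.5(67.56) = 7.144
  N₂: 154 (inert)
  CO₂: 0 + 1(67.56) = 67.56

7.14 lbmol/h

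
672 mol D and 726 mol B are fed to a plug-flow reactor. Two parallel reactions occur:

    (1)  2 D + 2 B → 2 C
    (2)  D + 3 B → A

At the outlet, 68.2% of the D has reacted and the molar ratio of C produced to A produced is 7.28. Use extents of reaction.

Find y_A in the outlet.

Conversion of D: D consumed = 0.682 × 672 = 458.3 mol = 2ξ₁ + 1ξ₂.
Selectivity: 2ξ₁ / (1ξ₂) = 7.28 → ξ₁ = 3.64 ξ₂.
Substitute: (2·3.64 + 1) ξ₂ = 458.3 → ξ₂ = 55.35 mol, ξ₁ = 201.5 mol.
Outlet amounts (n = n₀ + Σ ν·ξ):
  D: 672 − 2(201.5) − 1(55.35) = 213.7
  B: 726 − 2(201.5) − 3(55.35) = 157
  C: 0 + 2(201.5) = 403
  A: 0 + 1(55.35) = 55.35
Total out = 829 mol; y_A = 55.35 / 829 = 0.06677.

0.0668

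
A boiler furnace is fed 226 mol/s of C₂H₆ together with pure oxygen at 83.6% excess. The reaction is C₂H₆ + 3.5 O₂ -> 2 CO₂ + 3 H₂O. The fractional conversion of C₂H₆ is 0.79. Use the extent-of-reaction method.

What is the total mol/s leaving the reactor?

Stoichiometric O₂ = 3.5 × 226 = 791 mol/s; O₂ fed = 791 × 1.836 = 1452 mol/s.
Fuel reacted = 0.79 × 226 → ξ = 178.5 mol/s.
Outlet (n = n₀ + ν ξ):
  C₂H₆: 226 − 1(178.5) = 47.46
  O₂: 1452 − 3.5(178.5) = 827.4
  CO₂: 0 + 2(178.5) = 357.1
  H₂O: 0 + 3(178.5) = 535.6
Total out = 47.46 + 827.4 + 357.1 + 535.6 = 1768 mol/s.

1770 mol/s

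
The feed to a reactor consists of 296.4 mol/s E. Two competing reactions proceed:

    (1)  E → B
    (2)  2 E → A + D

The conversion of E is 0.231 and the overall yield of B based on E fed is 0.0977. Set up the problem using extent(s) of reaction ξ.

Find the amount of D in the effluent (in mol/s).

19.8 mol/s

Yield of B: 1ξ₁ / 296.4 = 0.0977 → ξ₁ = 28.96 mol/s.
Conversion of E: 1ξ₁ + 2ξ₂ = 0.231 × 296.4 = 68.47 → ξ₂ = 19.76 mol/s.
Outlet amounts (n = n₀ + Σ ν·ξ):
  E: 296.4 − 1(28.96) − 2(19.76) = 227.9
  B: 0 + 1(28.96) = 28.96
  A: 0 + 1(19.76) = 19.76
  D: 0 + 1(19.76) = 19.76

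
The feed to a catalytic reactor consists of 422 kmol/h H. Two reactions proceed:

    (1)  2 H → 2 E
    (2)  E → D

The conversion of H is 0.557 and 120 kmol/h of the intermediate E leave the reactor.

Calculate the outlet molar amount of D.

115 kmol/h

Conversion of H: H consumed = 2ξ₁ = 0.557 × 422 → ξ₁ = 117.5 kmol/h.
E balance: n_E = 0 + 2ξ₁ − 1ξ₂ = 120 → ξ₂ = (2·117.5 − 120)/1 = 115.1 kmol/h.
Outlet amounts (n = n₀ + Σ ν·ξ):
  H: 422 − 2(117.5) = 186.9
  E: 0 + 2(117.5) − 1(115.1) = 120
  D: 0 + 1(115.1) = 115.1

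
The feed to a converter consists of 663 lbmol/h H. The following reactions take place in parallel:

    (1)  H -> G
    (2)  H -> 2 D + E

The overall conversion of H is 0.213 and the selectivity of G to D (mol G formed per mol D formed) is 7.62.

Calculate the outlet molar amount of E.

Conversion of H: H consumed = 0.213 × 663 = 141.2 lbmol/h = 1ξ₁ + 1ξ₂.
Selectivity: 1ξ₁ / (2ξ₂) = 7.62 → ξ₁ = 15.24 ξ₂.
Substitute: (1·15.24 + 1) ξ₂ = 141.2 → ξ₂ = 8.696 lbmol/h, ξ₁ = 132.5 lbmol/h.
Outlet amounts (n = n₀ + Σ ν·ξ):
  H: 663 − 1(132.5) − 1(8.696) = 521.8
  G: 0 + 1(132.5) = 132.5
  D: 0 + 2(8.696) = 17.39
  E: 0 + 1(8.696) = 8.696

8.7 lbmol/h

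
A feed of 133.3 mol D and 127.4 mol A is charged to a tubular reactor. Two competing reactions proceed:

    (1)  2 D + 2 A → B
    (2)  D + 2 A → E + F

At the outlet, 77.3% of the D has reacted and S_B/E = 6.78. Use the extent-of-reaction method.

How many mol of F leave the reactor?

7.08 mol

Conversion of D: D consumed = 0.773 × 133.3 = 103 mol = 2ξ₁ + 1ξ₂.
Selectivity: 1ξ₁ / (1ξ₂) = 6.78 → ξ₁ = 6.78 ξ₂.
Substitute: (2·6.78 + 1) ξ₂ = 103 → ξ₂ = 7.077 mol, ξ₁ = 47.98 mol.
Outlet amounts (n = n₀ + Σ ν·ξ):
  D: 133.3 − 2(47.98) − 1(7.077) = 30.26
  A: 127.4 − 2(47.98) − 2(7.077) = 17.28
  B: 0 + 1(47.98) = 47.98
  E: 0 + 1(7.077) = 7.077
  F: 0 + 1(7.077) = 7.077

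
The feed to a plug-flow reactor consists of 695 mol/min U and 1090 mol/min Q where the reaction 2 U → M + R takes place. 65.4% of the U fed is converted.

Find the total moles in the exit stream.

U reacted = 0.654 × 695 = 454.5 mol/min; ν_U = −2, so ξ = 454.5/2 = 227.3 mol/min.
Outlet amounts (n = n₀ + ν ξ):
  U: 695 − 2(227.3) = 240.5
  M: 0 + 1(227.3) = 227.3
  R: 0 + 1(227.3) = 227.3
  Q: 1090 (inert)
Total out = 240.5 + 227.3 + 227.3 + 1090 = 1785 mol/min.

1780 mol/min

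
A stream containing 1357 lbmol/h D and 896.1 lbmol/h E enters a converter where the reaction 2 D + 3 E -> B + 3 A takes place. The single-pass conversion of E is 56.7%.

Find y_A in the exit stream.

0.244

E reacted = 0.567 × 896.1 = 508.1 lbmol/h; ν_E = −3, so ξ = 508.1/3 = 169.4 lbmol/h.
Outlet amounts (n = n₀ + ν ξ):
  D: 1357 − 2(169.4) = 1018
  E: 896.1 − 3(169.4) = 388
  B: 0 + 1(169.4) = 169.4
  A: 0 + 3(169.4) = 508.1
Total out = 2084 lbmol/h; y_A = 508.1 / 2084 = 0.2438.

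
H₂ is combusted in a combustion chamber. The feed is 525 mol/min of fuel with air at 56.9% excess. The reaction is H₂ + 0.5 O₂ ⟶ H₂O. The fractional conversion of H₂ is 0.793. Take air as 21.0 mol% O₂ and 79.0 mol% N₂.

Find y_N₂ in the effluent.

0.68

Stoichiometric O₂ = 0.5 × 525 = 262.5 mol/min; O₂ fed = 262.5 × 1.569 = 411.9 mol/min.
N₂ fed = 411.9 × 79/21 = 1549 mol/min.
Fuel reacted = 0.793 × 525 → ξ = 416.3 mol/min.
Outlet (n = n₀ + ν ξ):
  H₂: 525 − 1(416.3) = 108.7
  O₂: 411.9 − 0.5(416.3) = 203.7
  N₂: 1549 (inert)
  H₂O: 0 + 1(416.3) = 416.3
Total out = 2278 mol/min; y_N₂ = 1549 / 2278 = 0.6801.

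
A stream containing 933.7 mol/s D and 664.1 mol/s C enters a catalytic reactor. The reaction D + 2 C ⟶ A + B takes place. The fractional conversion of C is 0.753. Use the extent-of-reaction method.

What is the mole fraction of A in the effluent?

0.186

C reacted = 0.753 × 664.1 = 500.1 mol/s; ν_C = −2, so ξ = 500.1/2 = 250 mol/s.
Outlet amounts (n = n₀ + ν ξ):
  D: 933.7 − 1(250) = 683.7
  C: 664.1 − 2(250) = 164
  A: 0 + 1(250) = 250
  B: 0 + 1(250) = 250
Total out = 1348 mol/s; y_A = 250 / 1348 = 0.1855.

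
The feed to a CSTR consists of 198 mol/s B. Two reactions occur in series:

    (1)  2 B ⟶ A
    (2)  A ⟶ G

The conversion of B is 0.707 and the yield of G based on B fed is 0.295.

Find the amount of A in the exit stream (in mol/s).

Conversion of B: B consumed = 2ξ₁ = 0.707 × 198 → ξ₁ = 69.99 mol/s.
Yield of G: 1ξ₂ / 198 = 0.295 → ξ₂ = 58.41 mol/s.
Outlet amounts (n = n₀ + Σ ν·ξ):
  B: 198 − 2(69.99) = 58.01
  A: 0 + 1(69.99) − 1(58.41) = 11.58
  G: 0 + 1(58.41) = 58.41

11.6 mol/s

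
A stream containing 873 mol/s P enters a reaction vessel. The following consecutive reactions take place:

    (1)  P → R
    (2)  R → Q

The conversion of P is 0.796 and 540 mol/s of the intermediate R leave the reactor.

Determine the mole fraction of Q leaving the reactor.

0.177

Conversion of P: P consumed = 1ξ₁ = 0.796 × 873 → ξ₁ = 694.9 mol/s.
R balance: n_R = 0 + 1ξ₁ − 1ξ₂ = 540 → ξ₂ = (1·694.9 − 540)/1 = 154.9 mol/s.
Outlet amounts (n = n₀ + Σ ν·ξ):
  P: 873 − 1(694.9) = 178.1
  R: 0 + 1(694.9) − 1(154.9) = 540
  Q: 0 + 1(154.9) = 154.9
Total out = 873 mol/s; y_Q = 154.9 / 873 = 0.1774.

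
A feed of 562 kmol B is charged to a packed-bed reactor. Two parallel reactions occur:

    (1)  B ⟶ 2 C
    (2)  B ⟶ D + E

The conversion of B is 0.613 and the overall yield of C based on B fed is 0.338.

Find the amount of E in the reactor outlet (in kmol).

Yield of C: 2ξ₁ / 562 = 0.338 → ξ₁ = 94.98 kmol.
Conversion of B: 1ξ₁ + 1ξ₂ = 0.613 × 562 = 344.5 → ξ₂ = 249.5 kmol.
Outlet amounts (n = n₀ + Σ ν·ξ):
  B: 562 − 1(94.98) − 1(249.5) = 217.5
  C: 0 + 2(94.98) = 190
  D: 0 + 1(249.5) = 249.5
  E: 0 + 1(249.5) = 249.5

250 kmol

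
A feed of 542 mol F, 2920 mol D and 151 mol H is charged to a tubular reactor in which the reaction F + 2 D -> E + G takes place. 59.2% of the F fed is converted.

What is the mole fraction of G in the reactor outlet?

0.0975

F reacted = 0.592 × 542 = 320.9 mol; ν_F = −1, so ξ = 320.9/1 = 320.9 mol.
Outlet amounts (n = n₀ + ν ξ):
  F: 542 − 1(320.9) = 221.1
  D: 2920 − 2(320.9) = 2278
  E: 0 + 1(320.9) = 320.9
  G: 0 + 1(320.9) = 320.9
  H: 151 (inert)
Total out = 3292 mol; y_G = 320.9 / 3292 = 0.09746.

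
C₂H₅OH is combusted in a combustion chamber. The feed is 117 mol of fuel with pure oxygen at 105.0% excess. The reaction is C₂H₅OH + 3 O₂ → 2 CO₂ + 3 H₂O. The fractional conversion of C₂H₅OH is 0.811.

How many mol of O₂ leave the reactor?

435 mol

Stoichiometric O₂ = 3 × 117 = 351 mol; O₂ fed = 351 × 2.050 = 719.5 mol.
Fuel reacted = 0.811 × 117 → ξ = 94.89 mol.
Outlet (n = n₀ + ν ξ):
  C₂H₅OH: 117 − 1(94.89) = 22.11
  O₂: 719.5 − 3(94.89) = 434.9
  CO₂: 0 + 2(94.89) = 189.8
  H₂O: 0 + 3(94.89) = 284.7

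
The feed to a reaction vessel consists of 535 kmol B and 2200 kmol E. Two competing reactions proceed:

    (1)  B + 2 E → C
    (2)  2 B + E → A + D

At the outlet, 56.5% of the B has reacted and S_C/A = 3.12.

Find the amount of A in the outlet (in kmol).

59 kmol

Conversion of B: B consumed = 0.565 × 535 = 302.3 kmol = 1ξ₁ + 2ξ₂.
Selectivity: 1ξ₁ / (1ξ₂) = 3.12 → ξ₁ = 3.12 ξ₂.
Substitute: (1·3.12 + 2) ξ₂ = 302.3 → ξ₂ = 59.04 kmol, ξ₁ = 184.2 kmol.
Outlet amounts (n = n₀ + Σ ν·ξ):
  B: 535 − 1(184.2) − 2(59.04) = 232.7
  E: 2200 − 2(184.2) − 1(59.04) = 1773
  C: 0 + 1(184.2) = 184.2
  A: 0 + 1(59.04) = 59.04
  D: 0 + 1(59.04) = 59.04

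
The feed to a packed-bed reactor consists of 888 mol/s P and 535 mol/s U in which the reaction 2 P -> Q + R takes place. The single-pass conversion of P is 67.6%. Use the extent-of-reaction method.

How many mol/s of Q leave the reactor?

P reacted = 0.676 × 888 = 600.3 mol/s; ν_P = −2, so ξ = 600.3/2 = 300.1 mol/s.
Outlet amounts (n = n₀ + ν ξ):
  P: 888 − 2(300.1) = 287.7
  Q: 0 + 1(300.1) = 300.1
  R: 0 + 1(300.1) = 300.1
  U: 535 (inert)

300 mol/s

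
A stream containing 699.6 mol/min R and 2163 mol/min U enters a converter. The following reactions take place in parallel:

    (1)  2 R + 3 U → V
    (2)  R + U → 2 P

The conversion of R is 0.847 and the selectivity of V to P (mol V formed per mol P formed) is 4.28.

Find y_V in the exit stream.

0.161

Conversion of R: R consumed = 0.847 × 699.6 = 592.6 mol/min = 2ξ₁ + 1ξ₂.
Selectivity: 1ξ₁ / (2ξ₂) = 4.28 → ξ₁ = 8.56 ξ₂.
Substitute: (2·8.56 + 1) ξ₂ = 592.6 → ξ₂ = 32.7 mol/min, ξ₁ = 279.9 mol/min.
Outlet amounts (n = n₀ + Σ ν·ξ):
  R: 699.6 − 2(279.9) − 1(32.7) = 107
  U: 2163 − 3(279.9) − 1(32.7) = 1291
  V: 0 + 1(279.9) = 279.9
  P: 0 + 2(32.7) = 65.4
Total out = 1743 mol/min; y_V = 279.9 / 1743 = 0.1606.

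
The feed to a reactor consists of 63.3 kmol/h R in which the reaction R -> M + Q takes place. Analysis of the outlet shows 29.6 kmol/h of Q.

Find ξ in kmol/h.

ξ = 29.6 kmol/h

For Q: n = n₀ + 1ξ → 29.6 = 0 + 1ξ, giving ξ = 29.6 kmol/h.
Outlet amounts (n = n₀ + ν ξ):
  R: 63.3 − 1(29.6) = 33.7
  M: 0 + 1(29.6) = 29.6
  Q: 0 + 1(29.6) = 29.6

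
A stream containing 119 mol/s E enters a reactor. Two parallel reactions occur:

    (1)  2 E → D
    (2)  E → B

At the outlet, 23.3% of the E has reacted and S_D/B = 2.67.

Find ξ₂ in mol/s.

Conversion of E: E consumed = 0.233 × 119 = 27.73 mol/s = 2ξ₁ + 1ξ₂.
Selectivity: 1ξ₁ / (1ξ₂) = 2.67 → ξ₁ = 2.67 ξ₂.
Substitute: (2·2.67 + 1) ξ₂ = 27.73 → ξ₂ = 4.373 mol/s, ξ₁ = 11.68 mol/s.
Outlet amounts (n = n₀ + Σ ν·ξ):
  E: 119 − 2(11.68) − 1(4.373) = 91.27
  D: 0 + 1(11.68) = 11.68
  B: 0 + 1(4.373) = 4.373

ξ₂ = 4.37 mol/s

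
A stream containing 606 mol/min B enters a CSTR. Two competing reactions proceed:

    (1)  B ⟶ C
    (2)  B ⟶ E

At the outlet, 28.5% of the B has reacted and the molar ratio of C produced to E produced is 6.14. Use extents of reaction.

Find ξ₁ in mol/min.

ξ₁ = 149 mol/min

Conversion of B: B consumed = 0.285 × 606 = 172.7 mol/min = 1ξ₁ + 1ξ₂.
Selectivity: 1ξ₁ / (1ξ₂) = 6.14 → ξ₁ = 6.14 ξ₂.
Substitute: (1·6.14 + 1) ξ₂ = 172.7 → ξ₂ = 24.19 mol/min, ξ₁ = 148.5 mol/min.
Outlet amounts (n = n₀ + Σ ν·ξ):
  B: 606 − 1(148.5) − 1(24.19) = 433.3
  C: 0 + 1(148.5) = 148.5
  E: 0 + 1(24.19) = 24.19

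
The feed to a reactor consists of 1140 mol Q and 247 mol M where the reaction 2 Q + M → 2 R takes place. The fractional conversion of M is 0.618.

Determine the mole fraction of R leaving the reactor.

M reacted = 0.618 × 247 = 152.6 mol; ν_M = −1, so ξ = 152.6/1 = 152.6 mol.
Outlet amounts (n = n₀ + ν ξ):
  Q: 1140 − 2(152.6) = 834.7
  M: 247 − 1(152.6) = 94.35
  R: 0 + 2(152.6) = 305.3
Total out = 1234 mol; y_R = 305.3 / 1234 = 0.2473.

0.247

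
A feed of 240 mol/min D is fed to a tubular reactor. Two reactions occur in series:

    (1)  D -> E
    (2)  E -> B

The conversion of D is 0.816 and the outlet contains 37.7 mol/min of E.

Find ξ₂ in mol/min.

ξ₂ = 158 mol/min

Conversion of D: D consumed = 1ξ₁ = 0.816 × 240 → ξ₁ = 195.8 mol/min.
E balance: n_E = 0 + 1ξ₁ − 1ξ₂ = 37.7 → ξ₂ = (1·195.8 − 37.7)/1 = 158.1 mol/min.
Outlet amounts (n = n₀ + Σ ν·ξ):
  D: 240 − 1(195.8) = 44.16
  E: 0 + 1(195.8) − 1(158.1) = 37.7
  B: 0 + 1(158.1) = 158.1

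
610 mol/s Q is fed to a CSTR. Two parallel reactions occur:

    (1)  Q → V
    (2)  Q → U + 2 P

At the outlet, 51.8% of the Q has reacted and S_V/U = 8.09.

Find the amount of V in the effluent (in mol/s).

Conversion of Q: Q consumed = 0.518 × 610 = 316 mol/s = 1ξ₁ + 1ξ₂.
Selectivity: 1ξ₁ / (1ξ₂) = 8.09 → ξ₁ = 8.09 ξ₂.
Substitute: (1·8.09 + 1) ξ₂ = 316 → ξ₂ = 34.76 mol/s, ξ₁ = 281.2 mol/s.
Outlet amounts (n = n₀ + Σ ν·ξ):
  Q: 610 − 1(281.2) − 1(34.76) = 294
  V: 0 + 1(281.2) = 281.2
  U: 0 + 1(34.76) = 34.76
  P: 0 + 2(34.76) = 69.52

281 mol/s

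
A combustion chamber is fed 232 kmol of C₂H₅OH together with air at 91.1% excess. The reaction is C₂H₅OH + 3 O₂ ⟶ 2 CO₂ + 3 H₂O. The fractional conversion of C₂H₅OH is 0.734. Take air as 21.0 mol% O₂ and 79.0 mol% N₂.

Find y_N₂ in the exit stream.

0.743

Stoichiometric O₂ = 3 × 232 = 696 kmol; O₂ fed = 696 × 1.911 = 1330 kmol.
N₂ fed = 1330 × 79/21 = 5004 kmol.
Fuel reacted = 0.734 × 232 → ξ = 170.3 kmol.
Outlet (n = n₀ + ν ξ):
  C₂H₅OH: 232 − 1(170.3) = 61.71
  O₂: 1330 − 3(170.3) = 819.2
  N₂: 5004 (inert)
  CO₂: 0 + 2(170.3) = 340.6
  H₂O: 0 + 3(170.3) = 510.9
Total out = 6736 kmol; y_N₂ = 5004 / 6736 = 0.7428.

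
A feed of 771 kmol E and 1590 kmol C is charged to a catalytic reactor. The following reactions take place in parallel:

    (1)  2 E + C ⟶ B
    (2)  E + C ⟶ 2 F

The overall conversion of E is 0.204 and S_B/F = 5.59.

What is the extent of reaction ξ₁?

ξ₁ = 75.3 kmol

Conversion of E: E consumed = 0.204 × 771 = 157.3 kmol = 2ξ₁ + 1ξ₂.
Selectivity: 1ξ₁ / (2ξ₂) = 5.59 → ξ₁ = 11.18 ξ₂.
Substitute: (2·11.18 + 1) ξ₂ = 157.3 → ξ₂ = 6.733 kmol, ξ₁ = 75.28 kmol.
Outlet amounts (n = n₀ + Σ ν·ξ):
  E: 771 − 2(75.28) − 1(6.733) = 613.7
  C: 1590 − 1(75.28) − 1(6.733) = 1508
  B: 0 + 1(75.28) = 75.28
  F: 0 + 2(6.733) = 13.47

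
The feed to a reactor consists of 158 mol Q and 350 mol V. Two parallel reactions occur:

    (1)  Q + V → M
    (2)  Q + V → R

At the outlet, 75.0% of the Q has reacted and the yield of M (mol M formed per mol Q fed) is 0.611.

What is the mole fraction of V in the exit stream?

Yield of M: 1ξ₁ / 158 = 0.611 → ξ₁ = 96.54 mol.
Conversion of Q: 1ξ₁ + 1ξ₂ = 0.75 × 158 = 118.5 → ξ₂ = 21.96 mol.
Outlet amounts (n = n₀ + Σ ν·ξ):
  Q: 158 − 1(96.54) − 1(21.96) = 39.5
  V: 350 − 1(96.54) − 1(21.96) = 231.5
  M: 0 + 1(96.54) = 96.54
  R: 0 + 1(21.96) = 21.96
Total out = 389.5 mol; y_V = 231.5 / 389.5 = 0.5944.

0.594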